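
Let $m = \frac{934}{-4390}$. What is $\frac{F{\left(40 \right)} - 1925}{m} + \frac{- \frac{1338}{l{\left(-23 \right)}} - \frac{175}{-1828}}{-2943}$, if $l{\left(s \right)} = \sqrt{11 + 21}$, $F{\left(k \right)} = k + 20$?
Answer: $\frac{22023169057975}{2512368468} + \frac{223 \sqrt{2}}{3924} \approx 8766.0$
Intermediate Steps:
$F{\left(k \right)} = 20 + k$
$m = - \frac{467}{2195}$ ($m = 934 \left(- \frac{1}{4390}\right) = - \frac{467}{2195} \approx -0.21276$)
$l{\left(s \right)} = 4 \sqrt{2}$ ($l{\left(s \right)} = \sqrt{32} = 4 \sqrt{2}$)
$\frac{F{\left(40 \right)} - 1925}{m} + \frac{- \frac{1338}{l{\left(-23 \right)}} - \frac{175}{-1828}}{-2943} = \frac{\left(20 + 40\right) - 1925}{- \frac{467}{2195}} + \frac{- \frac{1338}{4 \sqrt{2}} - \frac{175}{-1828}}{-2943} = \left(60 - 1925\right) \left(- \frac{2195}{467}\right) + \left(- 1338 \frac{\sqrt{2}}{8} - - \frac{175}{1828}\right) \left(- \frac{1}{2943}\right) = \left(-1865\right) \left(- \frac{2195}{467}\right) + \left(- \frac{669 \sqrt{2}}{4} + \frac{175}{1828}\right) \left(- \frac{1}{2943}\right) = \frac{4093675}{467} + \left(\frac{175}{1828} - \frac{669 \sqrt{2}}{4}\right) \left(- \frac{1}{2943}\right) = \frac{4093675}{467} - \left(\frac{175}{5379804} - \frac{223 \sqrt{2}}{3924}\right) = \frac{22023169057975}{2512368468} + \frac{223 \sqrt{2}}{3924}$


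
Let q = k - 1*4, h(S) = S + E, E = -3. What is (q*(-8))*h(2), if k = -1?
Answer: -40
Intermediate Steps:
h(S) = -3 + S (h(S) = S - 3 = -3 + S)
q = -5 (q = -1 - 1*4 = -1 - 4 = -5)
(q*(-8))*h(2) = (-5*(-8))*(-3 + 2) = 40*(-1) = -40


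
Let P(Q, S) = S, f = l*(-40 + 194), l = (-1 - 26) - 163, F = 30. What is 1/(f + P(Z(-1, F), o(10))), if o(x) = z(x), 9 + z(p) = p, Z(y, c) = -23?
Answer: -1/29259 ≈ -3.4178e-5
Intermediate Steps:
z(p) = -9 + p
o(x) = -9 + x
l = -190 (l = -27 - 163 = -190)
f = -29260 (f = -190*(-40 + 194) = -190*154 = -29260)
1/(f + P(Z(-1, F), o(10))) = 1/(-29260 + (-9 + 10)) = 1/(-29260 + 1) = 1/(-29259) = -1/29259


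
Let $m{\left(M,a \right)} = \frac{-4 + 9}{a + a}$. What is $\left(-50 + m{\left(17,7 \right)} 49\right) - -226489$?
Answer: $\frac{452913}{2} \approx 2.2646 \cdot 10^{5}$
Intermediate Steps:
$m{\left(M,a \right)} = \frac{5}{2 a}$
$\left(-50 + m{\left(17,7 \right)} 49\right) - -226489 = \left(-50 + \frac{5}{2 \cdot 7} \cdot 49\right) - -226489 = \left(-50 + \frac{5}{2} \cdot \frac{1}{7} \cdot 49\right) + 226489 = \left(-50 + \frac{5}{14} \cdot 49\right) + 226489 = \left(-50 + \frac{35}{2}\right) + 226489 = - \frac{65}{2} + 226489 = \frac{452913}{2}$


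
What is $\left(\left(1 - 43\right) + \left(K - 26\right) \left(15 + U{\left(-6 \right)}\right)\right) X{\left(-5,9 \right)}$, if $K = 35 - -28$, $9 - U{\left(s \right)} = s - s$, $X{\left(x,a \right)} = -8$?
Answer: $-6768$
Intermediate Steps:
$U{\left(s \right)} = 9$ ($U{\left(s \right)} = 9 - \left(s - s\right) = 9 - 0 = 9 + 0 = 9$)
$K = 63$ ($K = 35 + 28 = 63$)
$\left(\left(1 - 43\right) + \left(K - 26\right) \left(15 + U{\left(-6 \right)}\right)\right) X{\left(-5,9 \right)} = \left(\left(1 - 43\right) + \left(63 - 26\right) \left(15 + 9\right)\right) \left(-8\right) = \left(-42 + 37 \cdot 24\right) \left(-8\right) = \left(-42 + 888\right) \left(-8\right) = 846 \left(-8\right) = -6768$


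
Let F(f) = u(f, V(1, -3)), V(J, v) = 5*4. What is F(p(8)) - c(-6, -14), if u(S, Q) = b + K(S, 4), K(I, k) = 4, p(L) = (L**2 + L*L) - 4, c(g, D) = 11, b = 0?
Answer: -7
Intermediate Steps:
p(L) = -4 + 2*L**2 (p(L) = (L**2 + L**2) - 4 = 2*L**2 - 4 = -4 + 2*L**2)
V(J, v) = 20
u(S, Q) = 4 (u(S, Q) = 0 + 4 = 4)
F(f) = 4
F(p(8)) - c(-6, -14) = 4 - 1*11 = 4 - 11 = -7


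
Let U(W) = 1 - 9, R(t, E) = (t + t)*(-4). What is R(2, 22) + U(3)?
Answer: -24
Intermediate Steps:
R(t, E) = -8*t (R(t, E) = (2*t)*(-4) = -8*t)
U(W) = -8
R(2, 22) + U(3) = -8*2 - 8 = -16 - 8 = -24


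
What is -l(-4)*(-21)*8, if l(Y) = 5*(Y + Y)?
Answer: -6720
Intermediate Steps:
l(Y) = 10*Y (l(Y) = 5*(2*Y) = 10*Y)
-l(-4)*(-21)*8 = -(10*(-4))*(-21)*8 = -(-40*(-21))*8 = -840*8 = -1*6720 = -6720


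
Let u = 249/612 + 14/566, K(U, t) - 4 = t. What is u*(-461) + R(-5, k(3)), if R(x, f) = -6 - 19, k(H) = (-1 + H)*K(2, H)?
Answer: -12930037/57732 ≈ -223.97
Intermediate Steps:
K(U, t) = 4 + t
u = 24917/57732 (u = 249*(1/612) + 14*(1/566) = 83/204 + 7/283 = 24917/57732 ≈ 0.43160)
k(H) = (-1 + H)*(4 + H)
R(x, f) = -25
u*(-461) + R(-5, k(3)) = (24917/57732)*(-461) - 25 = -11486737/57732 - 25 = -12930037/57732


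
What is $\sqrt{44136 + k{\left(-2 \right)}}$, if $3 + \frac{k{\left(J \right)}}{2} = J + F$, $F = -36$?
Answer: $\sqrt{44054} \approx 209.89$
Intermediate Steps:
$k{\left(J \right)} = -78 + 2 J$ ($k{\left(J \right)} = -6 + 2 \left(J - 36\right) = -6 + 2 \left(-36 + J\right) = -6 + \left(-72 + 2 J\right) = -78 + 2 J$)
$\sqrt{44136 + k{\left(-2 \right)}} = \sqrt{44136 + \left(-78 + 2 \left(-2\right)\right)} = \sqrt{44136 - 82} = \sqrt{44054}$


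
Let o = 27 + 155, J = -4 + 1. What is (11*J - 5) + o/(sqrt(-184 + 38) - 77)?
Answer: -244864/6075 - 182*I*sqrt(146)/6075 ≈ -40.307 - 0.36199*I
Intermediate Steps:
J = -3
o = 182
(11*J - 5) + o/(sqrt(-184 + 38) - 77) = (11*(-3) - 5) + 182/(sqrt(-184 + 38) - 77) = (-33 - 5) + 182/(sqrt(-146) - 77) = -38 + 182/(I*sqrt(146) - 77) = -38 + 182/(-77 + I*sqrt(146))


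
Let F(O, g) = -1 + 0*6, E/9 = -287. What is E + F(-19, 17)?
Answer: -2584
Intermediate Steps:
E = -2583 (E = 9*(-287) = -2583)
F(O, g) = -1 (F(O, g) = -1 + 0 = -1)
E + F(-19, 17) = -2583 - 1 = -2584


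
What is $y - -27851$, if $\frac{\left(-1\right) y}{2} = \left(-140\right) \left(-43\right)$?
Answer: $15811$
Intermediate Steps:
$y = -12040$ ($y = - 2 \left(\left(-140\right) \left(-43\right)\right) = \left(-2\right) 6020 = -12040$)
$y - -27851 = -12040 - -27851 = -12040 + 27851 = 15811$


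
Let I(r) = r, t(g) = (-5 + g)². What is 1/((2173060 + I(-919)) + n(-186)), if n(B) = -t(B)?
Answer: 1/2135660 ≈ 4.6824e-7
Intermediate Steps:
n(B) = -(-5 + B)²
1/((2173060 + I(-919)) + n(-186)) = 1/((2173060 - 919) - (-5 - 186)²) = 1/(2172141 - 1*(-191)²) = 1/(2172141 - 1*36481) = 1/(2172141 - 36481) = 1/2135660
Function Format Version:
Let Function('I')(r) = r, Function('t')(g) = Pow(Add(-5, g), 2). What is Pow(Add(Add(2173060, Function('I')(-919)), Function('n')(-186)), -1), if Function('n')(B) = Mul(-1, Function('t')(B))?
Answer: Rational(1, 2135660) ≈ 4.6824e-7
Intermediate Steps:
Function('n')(B) = Mul(-1, Pow(Add(-5, B), 2))
Pow(Add(Add(2173060, Function('I')(-919)), Function('n')(-186)), -1) = Pow(Add(Add(2173060, -919), Mul(-1, Pow(Add(-5, -186), 2))), -1) = Pow(Add(2172141, Mul(-1, Pow(-191, 2))), -1) = Pow(Add(2172141, Mul(-1, 36481)), -1) = Pow(Add(2172141, -36481), -1) = Pow(2135660, -1) = Rational(1, 2135660)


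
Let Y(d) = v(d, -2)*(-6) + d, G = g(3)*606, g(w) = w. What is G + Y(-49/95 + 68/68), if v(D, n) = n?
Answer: 173896/95 ≈ 1830.5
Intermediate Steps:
G = 1818 (G = 3*606 = 1818)
Y(d) = 12 + d (Y(d) = -2*(-6) + d = 12 + d)
G + Y(-49/95 + 68/68) = 1818 + (12 + (-49/95 + 68/68)) = 1818 + (12 + (-49*1/95 + 68*(1/68))) = 1818 + (12 + (-49/95 + 1)) = 1818 + (12 + 46/95) = 1818 + 1186/95 = 173896/95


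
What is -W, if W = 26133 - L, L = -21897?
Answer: -48030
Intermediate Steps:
W = 48030 (W = 26133 - 1*(-21897) = 26133 + 21897 = 48030)
-W = -1*48030 = -48030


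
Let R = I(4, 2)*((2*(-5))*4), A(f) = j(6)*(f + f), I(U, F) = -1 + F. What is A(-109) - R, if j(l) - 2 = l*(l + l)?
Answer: -16092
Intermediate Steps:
j(l) = 2 + 2*l² (j(l) = 2 + l*(l + l) = 2 + l*(2*l) = 2 + 2*l²)
A(f) = 148*f (A(f) = (2 + 2*6²)*(f + f) = (2 + 2*36)*(2*f) = (2 + 72)*(2*f) = 74*(2*f) = 148*f)
R = -40 (R = (-1 + 2)*((2*(-5))*4) = 1*(-10*4) = 1*(-40) = -40)
A(-109) - R = 148*(-109) - 1*(-40) = -16132 + 40 = -16092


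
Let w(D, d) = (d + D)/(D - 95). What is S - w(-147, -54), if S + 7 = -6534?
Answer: -1583123/242 ≈ -6541.8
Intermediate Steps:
S = -6541 (S = -7 - 6534 = -6541)
w(D, d) = (D + d)/(-95 + D)
S - w(-147, -54) = -6541 - (-147 - 54)/(-95 - 147) = -6541 - (-201)/(-242) = -6541 - (-1)*(-201)/242 = -6541 - 1*201/242 = -6541 - 201/242 = -1583123/242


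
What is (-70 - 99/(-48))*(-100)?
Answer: 27175/4 ≈ 6793.8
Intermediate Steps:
(-70 - 99/(-48))*(-100) = (-70 - 99*(-1/48))*(-100) = (-70 + 33/16)*(-100) = -1087/16*(-100) = 27175/4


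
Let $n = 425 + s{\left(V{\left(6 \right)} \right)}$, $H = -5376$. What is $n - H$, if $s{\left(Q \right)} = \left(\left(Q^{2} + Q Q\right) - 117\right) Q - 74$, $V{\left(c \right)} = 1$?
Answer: $5612$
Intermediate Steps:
$s{\left(Q \right)} = -74 + Q \left(-117 + 2 Q^{2}\right)$ ($s{\left(Q \right)} = \left(\left(Q^{2} + Q^{2}\right) - 117\right) Q - 74 = \left(2 Q^{2} - 117\right) Q - 74 = \left(-117 + 2 Q^{2}\right) Q - 74 = Q \left(-117 + 2 Q^{2}\right) - 74 = -74 + Q \left(-117 + 2 Q^{2}\right)$)
$n = 236$ ($n = 425 - \left(191 - 2\right) = 425 - 189 = 236$)
$n - H = 236 - -5376 = 236 + 5376 = 5612$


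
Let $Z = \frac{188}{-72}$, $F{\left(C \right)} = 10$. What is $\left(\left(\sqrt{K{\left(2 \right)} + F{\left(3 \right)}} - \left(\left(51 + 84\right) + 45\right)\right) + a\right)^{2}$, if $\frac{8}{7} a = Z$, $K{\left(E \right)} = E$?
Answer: $\frac{689258833}{20736} - \frac{26249 \sqrt{3}}{36} \approx 31977.0$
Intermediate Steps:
$Z = - \frac{47}{18}$ ($Z = 188 \left(- \frac{1}{72}\right) = - \frac{47}{18} \approx -2.6111$)
$a = - \frac{329}{144}$ ($a = \frac{7}{8} \left(- \frac{47}{18}\right) = - \frac{329}{144} \approx -2.2847$)
$\left(\left(\sqrt{K{\left(2 \right)} + F{\left(3 \right)}} - \left(\left(51 + 84\right) + 45\right)\right) + a\right)^{2} = \left(\left(\sqrt{2 + 10} - \left(\left(51 + 84\right) + 45\right)\right) - \frac{329}{144}\right)^{2} = \left(\left(\sqrt{12} - \left(135 + 45\right)\right) - \frac{329}{144}\right)^{2} = \left(\left(2 \sqrt{3} - 180\right) - \frac{329}{144}\right)^{2} = \left(\left(-180 + 2 \sqrt{3}\right) - \frac{329}{144}\right)^{2} = \left(- \frac{26249}{144} + 2 \sqrt{3}\right)^{2}$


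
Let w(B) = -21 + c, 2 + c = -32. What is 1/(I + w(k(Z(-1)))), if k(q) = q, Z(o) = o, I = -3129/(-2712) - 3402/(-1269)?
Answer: -42488/2173915 ≈ -0.019544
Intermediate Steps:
c = -34 (c = -2 - 32 = -34)
I = 162925/42488 (I = -3129*(-1/2712) - 3402*(-1/1269) = 1043/904 + 126/47 = 162925/42488 ≈ 3.8346)
w(B) = -55 (w(B) = -21 - 34 = -55)
1/(I + w(k(Z(-1)))) = 1/(162925/42488 - 55) = 1/(-2173915/42488) = -42488/2173915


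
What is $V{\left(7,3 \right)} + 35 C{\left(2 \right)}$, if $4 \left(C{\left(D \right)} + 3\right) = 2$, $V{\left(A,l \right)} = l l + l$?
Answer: $- \frac{151}{2} \approx -75.5$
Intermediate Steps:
$V{\left(A,l \right)} = l + l^{2}$ ($V{\left(A,l \right)} = l^{2} + l = l + l^{2}$)
$C{\left(D \right)} = - \frac{5}{2}$ ($C{\left(D \right)} = -3 + \frac{1}{4} \cdot 2 = -3 + \frac{1}{2} = - \frac{5}{2}$)
$V{\left(7,3 \right)} + 35 C{\left(2 \right)} = 3 \left(1 + 3\right) + 35 \left(- \frac{5}{2}\right) = 3 \cdot 4 - \frac{175}{2} = 12 - \frac{175}{2} = - \frac{151}{2}$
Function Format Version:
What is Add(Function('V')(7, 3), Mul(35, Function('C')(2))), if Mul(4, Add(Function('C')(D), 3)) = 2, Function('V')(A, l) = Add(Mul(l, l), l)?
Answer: Rational(-151, 2) ≈ -75.500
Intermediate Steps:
Function('V')(A, l) = Add(l, Pow(l, 2)) (Function('V')(A, l) = Add(Pow(l, 2), l) = Add(l, Pow(l, 2)))
Function('C')(D) = Rational(-5, 2) (Function('C')(D) = Add(-3, Mul(Rational(1, 4), 2)) = Add(-3, Rational(1, 2)) = Rational(-5, 2))
Add(Function('V')(7, 3), Mul(35, Function('C')(2))) = Add(Mul(3, Add(1, 3)), Mul(35, Rational(-5, 2))) = Add(Mul(3, 4), Rational(-175, 2)) = Add(12, Rational(-175, 2)) = Rational(-151, 2)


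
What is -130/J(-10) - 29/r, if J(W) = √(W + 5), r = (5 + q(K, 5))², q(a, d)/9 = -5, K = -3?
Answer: -29/1600 + 26*I*√5 ≈ -0.018125 + 58.138*I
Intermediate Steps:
q(a, d) = -45 (q(a, d) = 9*(-5) = -45)
r = 1600 (r = (5 - 45)² = (-40)² = 1600)
J(W) = √(5 + W)
-130/J(-10) - 29/r = -130/√(5 - 10) - 29/1600 = -130*(-I*√5/5) - 29*1/1600 = -130*(-I*√5/5) - 29/1600 = -(-26)*I*√5 - 29/1600 = 26*I*√5 - 29/1600 = -29/1600 + 26*I*√5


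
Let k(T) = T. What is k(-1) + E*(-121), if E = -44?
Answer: 5323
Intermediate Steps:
k(-1) + E*(-121) = -1 - 44*(-121) = -1 + 5324 = 5323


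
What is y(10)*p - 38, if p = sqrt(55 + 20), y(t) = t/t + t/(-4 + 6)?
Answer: -38 + 30*sqrt(3) ≈ 13.962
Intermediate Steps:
y(t) = 1 + t/2
p = 5*sqrt(3) (p = sqrt(75) = 5*sqrt(3) ≈ 8.6602)
y(10)*p - 38 = (1 + (1/2)*10)*(5*sqrt(3)) - 38 = (1 + 5)*(5*sqrt(3)) - 38 = 6*(5*sqrt(3)) - 38 = 30*sqrt(3) - 38 = -38 + 30*sqrt(3)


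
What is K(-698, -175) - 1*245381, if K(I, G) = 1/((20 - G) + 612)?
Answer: -198022466/807 ≈ -2.4538e+5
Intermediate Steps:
K(I, G) = 1/(632 - G)
K(-698, -175) - 1*245381 = -1/(-632 - 175) - 1*245381 = -1/(-807) - 245381 = -1*(-1/807) - 245381 = 1/807 - 245381 = -198022466/807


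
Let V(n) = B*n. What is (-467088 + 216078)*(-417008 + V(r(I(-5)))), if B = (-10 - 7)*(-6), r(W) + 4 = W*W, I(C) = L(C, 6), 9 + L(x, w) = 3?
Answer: 103853881440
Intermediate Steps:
L(x, w) = -6 (L(x, w) = -9 + 3 = -6)
I(C) = -6
r(W) = -4 + W² (r(W) = -4 + W*W = -4 + W²)
B = 102 (B = -17*(-6) = 102)
V(n) = 102*n
(-467088 + 216078)*(-417008 + V(r(I(-5)))) = (-467088 + 216078)*(-417008 + 102*(-4 + (-6)²)) = -251010*(-417008 + 102*(-4 + 36)) = -251010*(-417008 + 102*32) = -251010*(-417008 + 3264) = -251010*(-413744) = 103853881440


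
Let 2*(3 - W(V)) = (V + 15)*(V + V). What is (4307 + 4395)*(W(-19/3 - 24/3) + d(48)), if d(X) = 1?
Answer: 1061644/9 ≈ 1.1796e+5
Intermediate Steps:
W(V) = 3 - V*(15 + V) (W(V) = 3 - (V + 15)*(V + V)/2 = 3 - (15 + V)*2*V/2 = 3 - V*(15 + V))
(4307 + 4395)*(W(-19/3 - 24/3) + d(48)) = (4307 + 4395)*((3 - (-19/3 - 24/3)² - 15*(-19/3 - 24/3)) + 1) = 8702*((3 - (-19*⅓ - 24*⅓)² - 15*(-19*⅓ - 24*⅓)) + 1) = 8702*((3 - (-19/3 - 8)² - 15*(-19/3 - 8)) + 1) = 8702*((3 - (-43/3)² - 15*(-43/3)) + 1) = 8702*((3 - 1*1849/9 + 215) + 1) = 8702*((3 - 1849/9 + 215) + 1) = 8702*(113/9 + 1) = 8702*(122/9) = 1061644/9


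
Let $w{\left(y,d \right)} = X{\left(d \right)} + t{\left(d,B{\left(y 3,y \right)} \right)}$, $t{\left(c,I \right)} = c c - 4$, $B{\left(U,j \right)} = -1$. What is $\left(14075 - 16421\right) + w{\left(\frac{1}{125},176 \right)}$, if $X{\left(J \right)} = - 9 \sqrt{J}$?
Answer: $28626 - 36 \sqrt{11} \approx 28507.0$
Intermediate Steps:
$t{\left(c,I \right)} = -4 + c^{2}$ ($t{\left(c,I \right)} = c^{2} - 4 = -4 + c^{2}$)
$w{\left(y,d \right)} = -4 + d^{2} - 9 \sqrt{d}$ ($w{\left(y,d \right)} = - 9 \sqrt{d} + \left(-4 + d^{2}\right) = -4 + d^{2} - 9 \sqrt{d}$)
$\left(14075 - 16421\right) + w{\left(\frac{1}{125},176 \right)} = \left(14075 - 16421\right) - \left(4 - 30976 + 36 \sqrt{11}\right) = -2346 - \left(-30972 + 9 \cdot 4 \sqrt{11}\right) = -2346 - \left(-30972 + 36 \sqrt{11}\right) = -2346 + \left(30972 - 36 \sqrt{11}\right) = 28626 - 36 \sqrt{11}$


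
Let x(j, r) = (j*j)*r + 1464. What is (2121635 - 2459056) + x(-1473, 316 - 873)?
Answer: -1208875010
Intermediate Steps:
x(j, r) = 1464 + r*j**2 (x(j, r) = j**2*r + 1464 = r*j**2 + 1464 = 1464 + r*j**2)
(2121635 - 2459056) + x(-1473, 316 - 873) = (2121635 - 2459056) + (1464 + (316 - 873)*(-1473)**2) = -337421 + (1464 - 557*2169729) = -337421 + (1464 - 1208539053) = -337421 - 1208537589 = -1208875010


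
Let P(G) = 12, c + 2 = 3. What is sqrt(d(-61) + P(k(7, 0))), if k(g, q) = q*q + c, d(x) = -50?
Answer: I*sqrt(38) ≈ 6.1644*I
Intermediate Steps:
c = 1 (c = -2 + 3 = 1)
k(g, q) = 1 + q**2 (k(g, q) = q*q + 1 = q**2 + 1 = 1 + q**2)
sqrt(d(-61) + P(k(7, 0))) = sqrt(-50 + 12) = sqrt(-38) = I*sqrt(38)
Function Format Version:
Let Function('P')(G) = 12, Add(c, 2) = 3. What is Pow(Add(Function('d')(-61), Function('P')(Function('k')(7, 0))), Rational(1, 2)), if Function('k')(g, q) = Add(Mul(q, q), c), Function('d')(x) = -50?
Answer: Mul(I, Pow(38, Rational(1, 2))) ≈ Mul(6.1644, I)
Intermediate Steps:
c = 1 (c = Add(-2, 3) = 1)
Function('k')(g, q) = Add(1, Pow(q, 2)) (Function('k')(g, q) = Add(Mul(q, q), 1) = Add(Pow(q, 2), 1) = Add(1, Pow(q, 2)))
Pow(Add(Function('d')(-61), Function('P')(Function('k')(7, 0))), Rational(1, 2)) = Pow(Add(-50, 12), Rational(1, 2)) = Pow(-38, Rational(1, 2)) = Mul(I, Pow(38, Rational(1, 2)))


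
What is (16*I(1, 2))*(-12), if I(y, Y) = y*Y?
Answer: -384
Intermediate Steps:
I(y, Y) = Y*y
(16*I(1, 2))*(-12) = (16*(2*1))*(-12) = (16*2)*(-12) = 32*(-12) = -384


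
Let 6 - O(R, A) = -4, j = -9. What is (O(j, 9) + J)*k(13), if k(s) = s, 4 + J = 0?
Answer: 78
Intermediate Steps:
J = -4 (J = -4 + 0 = -4)
O(R, A) = 10 (O(R, A) = 6 - 1*(-4) = 6 + 4 = 10)
(O(j, 9) + J)*k(13) = (10 - 4)*13 = 6*13 = 78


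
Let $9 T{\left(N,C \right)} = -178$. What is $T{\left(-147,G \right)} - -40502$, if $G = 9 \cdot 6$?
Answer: $\frac{364340}{9} \approx 40482.0$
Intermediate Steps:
$G = 54$
$T{\left(N,C \right)} = - \frac{178}{9}$ ($T{\left(N,C \right)} = \frac{1}{9} \left(-178\right) = - \frac{178}{9}$)
$T{\left(-147,G \right)} - -40502 = - \frac{178}{9} - -40502 = - \frac{178}{9} + 40502 = \frac{364340}{9}$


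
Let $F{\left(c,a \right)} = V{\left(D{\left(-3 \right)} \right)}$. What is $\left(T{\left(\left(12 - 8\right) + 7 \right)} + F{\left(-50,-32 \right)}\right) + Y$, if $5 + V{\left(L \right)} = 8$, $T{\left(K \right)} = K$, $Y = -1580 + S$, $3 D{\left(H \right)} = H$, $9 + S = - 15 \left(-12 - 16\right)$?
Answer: $-1155$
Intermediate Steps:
$S = 411$ ($S = -9 - 15 \left(-12 - 16\right) = -9 - -420 = -9 + 420 = 411$)
$D{\left(H \right)} = \frac{H}{3}$
$Y = -1169$ ($Y = -1580 + 411 = -1169$)
$V{\left(L \right)} = 3$ ($V{\left(L \right)} = -5 + 8 = 3$)
$F{\left(c,a \right)} = 3$
$\left(T{\left(\left(12 - 8\right) + 7 \right)} + F{\left(-50,-32 \right)}\right) + Y = \left(\left(\left(12 - 8\right) + 7\right) + 3\right) - 1169 = \left(\left(4 + 7\right) + 3\right) - 1169 = \left(11 + 3\right) - 1169 = 14 - 1169 = -1155$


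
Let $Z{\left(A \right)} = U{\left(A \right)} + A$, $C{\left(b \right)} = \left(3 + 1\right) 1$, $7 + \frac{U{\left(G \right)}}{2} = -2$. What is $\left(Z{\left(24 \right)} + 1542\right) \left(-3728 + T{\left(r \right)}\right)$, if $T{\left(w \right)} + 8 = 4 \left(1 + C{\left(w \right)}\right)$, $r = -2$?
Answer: $-5752368$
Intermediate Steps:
$U{\left(G \right)} = -18$ ($U{\left(G \right)} = -14 + 2 \left(-2\right) = -14 - 4 = -18$)
$C{\left(b \right)} = 4$ ($C{\left(b \right)} = 4 \cdot 1 = 4$)
$T{\left(w \right)} = 12$ ($T{\left(w \right)} = -8 + 4 \left(1 + 4\right) = -8 + 4 \cdot 5 = -8 + 20 = 12$)
$Z{\left(A \right)} = -18 + A$
$\left(Z{\left(24 \right)} + 1542\right) \left(-3728 + T{\left(r \right)}\right) = \left(\left(-18 + 24\right) + 1542\right) \left(-3728 + 12\right) = \left(6 + 1542\right) \left(-3716\right) = 1548 \left(-3716\right) = -5752368$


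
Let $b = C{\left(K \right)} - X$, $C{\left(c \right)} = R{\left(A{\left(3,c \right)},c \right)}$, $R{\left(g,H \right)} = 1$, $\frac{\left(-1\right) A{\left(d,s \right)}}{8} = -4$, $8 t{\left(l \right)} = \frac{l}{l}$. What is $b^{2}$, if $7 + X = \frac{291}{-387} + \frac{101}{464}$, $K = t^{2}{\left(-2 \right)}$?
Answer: $\frac{260944223929}{3582740736} \approx 72.834$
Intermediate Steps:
$t{\left(l \right)} = \frac{1}{8}$ ($t{\left(l \right)} = \frac{l \frac{1}{l}}{8} = \frac{1}{8} \cdot 1 = \frac{1}{8}$)
$A{\left(d,s \right)} = 32$ ($A{\left(d,s \right)} = \left(-8\right) \left(-4\right) = 32$)
$K = \frac{1}{64}$ ($K = \left(\frac{1}{8}\right)^{2} = \frac{1}{64} \approx 0.015625$)
$C{\left(c \right)} = 1$
$X = - \frac{450971}{59856}$ ($X = -7 + \left(\frac{291}{-387} + \frac{101}{464}\right) = -7 + \left(291 \left(- \frac{1}{387}\right) + 101 \cdot \frac{1}{464}\right) = -7 + \left(- \frac{97}{129} + \frac{101}{464}\right) = -7 - \frac{31979}{59856} = - \frac{450971}{59856} \approx -7.5343$)
$b = \frac{510827}{59856}$ ($b = 1 - - \frac{450971}{59856} = 1 + \frac{450971}{59856} = \frac{510827}{59856} \approx 8.5343$)
$b^{2} = \left(\frac{510827}{59856}\right)^{2} = \frac{260944223929}{3582740736}$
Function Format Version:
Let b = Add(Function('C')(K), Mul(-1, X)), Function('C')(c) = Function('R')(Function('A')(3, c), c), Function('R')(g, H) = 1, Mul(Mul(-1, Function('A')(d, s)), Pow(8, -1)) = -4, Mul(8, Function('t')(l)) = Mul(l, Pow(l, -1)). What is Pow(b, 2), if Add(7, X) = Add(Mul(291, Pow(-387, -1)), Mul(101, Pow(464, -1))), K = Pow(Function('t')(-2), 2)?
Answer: Rational(260944223929, 3582740736) ≈ 72.834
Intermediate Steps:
Function('t')(l) = Rational(1, 8) (Function('t')(l) = Mul(Rational(1, 8), Mul(l, Pow(l, -1))) = Mul(Rational(1, 8), 1) = Rational(1, 8))
Function('A')(d, s) = 32 (Function('A')(d, s) = Mul(-8, -4) = 32)
K = Rational(1, 64) (K = Pow(Rational(1, 8), 2) = Rational(1, 64) ≈ 0.015625)
Function('C')(c) = 1
X = Rational(-450971, 59856) (X = Add(-7, Add(Mul(291, Pow(-387, -1)), Mul(101, Pow(464, -1)))) = Add(-7, Add(Mul(291, Rational(-1, 387)), Mul(101, Rational(1, 464)))) = Add(-7, Add(Rational(-97, 129), Rational(101, 464))) = Add(-7, Rational(-31979, 59856)) = Rational(-450971, 59856) ≈ -7.5343)
b = Rational(510827, 59856) (b = Add(1, Mul(-1, Rational(-450971, 59856))) = Add(1, Rational(450971, 59856)) = Rational(510827, 59856) ≈ 8.5343)
Pow(b, 2) = Pow(Rational(510827, 59856), 2) = Rational(260944223929, 3582740736)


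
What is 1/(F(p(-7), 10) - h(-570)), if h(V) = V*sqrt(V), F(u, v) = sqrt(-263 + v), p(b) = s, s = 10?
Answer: -I/(sqrt(253) + 570*sqrt(570)) ≈ -7.3397e-5*I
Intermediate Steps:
p(b) = 10
h(V) = V**(3/2)
1/(F(p(-7), 10) - h(-570)) = 1/(sqrt(-263 + 10) - (-570)**(3/2)) = 1/(sqrt(-253) - (-570)*I*sqrt(570)) = 1/(I*sqrt(253) + 570*I*sqrt(570))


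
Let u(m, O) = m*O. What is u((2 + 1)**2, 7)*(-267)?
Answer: -16821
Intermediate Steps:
u(m, O) = O*m
u((2 + 1)**2, 7)*(-267) = (7*(2 + 1)**2)*(-267) = (7*3**2)*(-267) = (7*9)*(-267) = 63*(-267) = -16821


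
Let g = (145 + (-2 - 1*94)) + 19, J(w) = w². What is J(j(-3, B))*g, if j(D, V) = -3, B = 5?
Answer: 612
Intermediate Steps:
g = 68 (g = (145 + (-2 - 94)) + 19 = (145 - 96) + 19 = 49 + 19 = 68)
J(j(-3, B))*g = (-3)²*68 = 9*68 = 612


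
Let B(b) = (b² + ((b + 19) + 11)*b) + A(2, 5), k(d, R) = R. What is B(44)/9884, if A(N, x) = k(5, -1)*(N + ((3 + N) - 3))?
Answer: 1297/2471 ≈ 0.52489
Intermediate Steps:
A(N, x) = -2*N (A(N, x) = -(N + ((3 + N) - 3)) = -(N + N) = -2*N)
B(b) = -4 + b² + b*(30 + b) (B(b) = (b² + ((b + 19) + 11)*b) - 2*2 = (b² + ((19 + b) + 11)*b) - 4 = (b² + (30 + b)*b) - 4 = (b² + b*(30 + b)) - 4 = -4 + b² + b*(30 + b))
B(44)/9884 = (-4 + 2*44² + 30*44)/9884 = (-4 + 2*1936 + 1320)*(1/9884) = (-4 + 3872 + 1320)*(1/9884) = 5188*(1/9884) = 1297/2471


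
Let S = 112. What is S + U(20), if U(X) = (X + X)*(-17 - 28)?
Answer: -1688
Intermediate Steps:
U(X) = -90*X (U(X) = (2*X)*(-45) = -90*X)
S + U(20) = 112 - 90*20 = 112 - 1800 = -1688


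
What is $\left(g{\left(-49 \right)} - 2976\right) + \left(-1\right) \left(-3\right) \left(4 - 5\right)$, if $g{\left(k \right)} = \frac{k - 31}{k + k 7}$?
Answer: $- \frac{145961}{49} \approx -2978.8$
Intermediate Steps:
$g{\left(k \right)} = \frac{-31 + k}{8 k}$ ($g{\left(k \right)} = \frac{-31 + k}{k + 7 k} = \frac{-31 + k}{8 k}$)
$\left(g{\left(-49 \right)} - 2976\right) + \left(-1\right) \left(-3\right) \left(4 - 5\right) = \left(\frac{-31 - 49}{8 \left(-49\right)} - 2976\right) + \left(-1\right) \left(-3\right) \left(4 - 5\right) = \left(\frac{1}{8} \left(- \frac{1}{49}\right) \left(-80\right) - 2976\right) + 3 \left(-1\right) = \left(\frac{10}{49} - 2976\right) - 3 = - \frac{145814}{49} - 3 = - \frac{145961}{49}$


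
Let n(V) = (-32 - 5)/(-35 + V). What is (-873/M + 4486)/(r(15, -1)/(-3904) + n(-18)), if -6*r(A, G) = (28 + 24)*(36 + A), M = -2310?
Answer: 178694945008/32315745 ≈ 5529.7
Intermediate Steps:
r(A, G) = -312 - 26*A/3 (r(A, G) = -(28 + 24)*(36 + A)/6 = -26*(36 + A)/3 = -(1872 + 52*A)/6 = -312 - 26*A/3)
n(V) = -37/(-35 + V)
(-873/M + 4486)/(r(15, -1)/(-3904) + n(-18)) = (-873/(-2310) + 4486)/((-312 - 26/3*15)/(-3904) - 37/(-35 - 18)) = (-873*(-1/2310) + 4486)/((-312 - 130)*(-1/3904) - 37/(-53)) = (291/770 + 4486)/(-442*(-1/3904) - 37*(-1/53)) = 3454511/(770*(221/1952 + 37/53)) = 3454511/(770*(83937/103456)) = (3454511/770)*(103456/83937) = 178694945008/32315745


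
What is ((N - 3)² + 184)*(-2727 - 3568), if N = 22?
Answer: -3430775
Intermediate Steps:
((N - 3)² + 184)*(-2727 - 3568) = ((22 - 3)² + 184)*(-2727 - 3568) = (19² + 184)*(-6295) = (361 + 184)*(-6295) = 545*(-6295) = -3430775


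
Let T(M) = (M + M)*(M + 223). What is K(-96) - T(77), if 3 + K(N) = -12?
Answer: -46215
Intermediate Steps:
T(M) = 2*M*(223 + M) (T(M) = (2*M)*(223 + M) = 2*M*(223 + M))
K(N) = -15 (K(N) = -3 - 12 = -15)
K(-96) - T(77) = -15 - 2*77*(223 + 77) = -15 - 2*77*300 = -15 - 1*46200 = -15 - 46200 = -46215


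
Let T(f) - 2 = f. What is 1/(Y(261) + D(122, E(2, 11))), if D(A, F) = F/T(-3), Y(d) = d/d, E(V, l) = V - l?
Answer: ⅒ ≈ 0.10000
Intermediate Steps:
T(f) = 2 + f
Y(d) = 1
D(A, F) = -F (D(A, F) = F/(2 - 3) = F/(-1) = F*(-1) = -F)
1/(Y(261) + D(122, E(2, 11))) = 1/(1 - (2 - 1*11)) = 1/(1 - (2 - 11)) = 1/(1 - 1*(-9)) = 1/(1 + 9) = 1/10 = ⅒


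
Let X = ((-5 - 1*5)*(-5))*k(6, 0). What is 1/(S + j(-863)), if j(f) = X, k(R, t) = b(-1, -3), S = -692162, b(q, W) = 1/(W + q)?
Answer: -2/1384349 ≈ -1.4447e-6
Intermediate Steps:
k(R, t) = -¼ (k(R, t) = 1/(-3 - 1) = 1/(-4) = -¼)
X = -25/2 (X = ((-5 - 1*5)*(-5))*(-¼) = ((-5 - 5)*(-5))*(-¼) = -10*(-5)*(-¼) = 50*(-¼) = -25/2 ≈ -12.500)
j(f) = -25/2
1/(S + j(-863)) = 1/(-692162 - 25/2) = 1/(-1384349/2) = -2/1384349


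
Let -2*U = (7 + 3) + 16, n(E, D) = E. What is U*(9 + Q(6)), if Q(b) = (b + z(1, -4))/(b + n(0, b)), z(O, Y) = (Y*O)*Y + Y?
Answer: -156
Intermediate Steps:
z(O, Y) = Y + O*Y² (z(O, Y) = (O*Y)*Y + Y = O*Y² + Y = Y + O*Y²)
U = -13 (U = -((7 + 3) + 16)/2 = -(10 + 16)/2 = -½*26 = -13)
Q(b) = (12 + b)/b (Q(b) = (b - 4*(1 + 1*(-4)))/(b + 0) = (b - 4*(1 - 4))/b = (b - 4*(-3))/b = (b + 12)/b = (12 + b)/b)
U*(9 + Q(6)) = -13*(9 + (12 + 6)/6) = -13*(9 + (⅙)*18) = -13*(9 + 3) = -13*12 = -156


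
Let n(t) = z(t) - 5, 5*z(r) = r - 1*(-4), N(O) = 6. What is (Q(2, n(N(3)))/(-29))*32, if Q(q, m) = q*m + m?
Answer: 288/29 ≈ 9.9310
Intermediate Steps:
z(r) = 4/5 + r/5 (z(r) = (r - 1*(-4))/5 = (r + 4)/5 = (4 + r)/5 = 4/5 + r/5)
n(t) = -21/5 + t/5 (n(t) = (4/5 + t/5) - 5 = -21/5 + t/5)
Q(q, m) = m + m*q (Q(q, m) = m*q + m = m + m*q)
(Q(2, n(N(3)))/(-29))*32 = (((-21/5 + (1/5)*6)*(1 + 2))/(-29))*32 = -(-21/5 + 6/5)*3/29*32 = -(-3)*3/29*32 = -1/29*(-9)*32 = (9/29)*32 = 288/29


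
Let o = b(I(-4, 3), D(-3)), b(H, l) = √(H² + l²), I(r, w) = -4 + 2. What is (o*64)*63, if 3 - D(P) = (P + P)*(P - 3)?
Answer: 4032*√1093 ≈ 1.3330e+5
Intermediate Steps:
I(r, w) = -2
D(P) = 3 - 2*P*(-3 + P) (D(P) = 3 - (P + P)*(P - 3) = 3 - 2*P*(-3 + P))
o = √1093 (o = √((-2)² + (3 - 2*(-3)² + 6*(-3))²) = √(4 + (3 - 2*9 - 18)²) = √(4 + (3 - 18 - 18)²) = √(4 + (-33)²) = √(4 + 1089) = √1093 ≈ 33.061)
(o*64)*63 = (√1093*64)*63 = (64*√1093)*63 = 4032*√1093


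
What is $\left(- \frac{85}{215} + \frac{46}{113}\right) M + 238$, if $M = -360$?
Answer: $\frac{1135922}{4859} \approx 233.78$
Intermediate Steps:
$\left(- \frac{85}{215} + \frac{46}{113}\right) M + 238 = \left(- \frac{85}{215} + \frac{46}{113}\right) \left(-360\right) + 238 = \left(\left(-85\right) \frac{1}{215} + 46 \cdot \frac{1}{113}\right) \left(-360\right) + 238 = \left(- \frac{17}{43} + \frac{46}{113}\right) \left(-360\right) + 238 = \frac{57}{4859} \left(-360\right) + 238 = - \frac{20520}{4859} + 238 = \frac{1135922}{4859}$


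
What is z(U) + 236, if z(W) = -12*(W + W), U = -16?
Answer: 620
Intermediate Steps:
z(W) = -24*W
z(U) + 236 = -24*(-16) + 236 = 384 + 236 = 620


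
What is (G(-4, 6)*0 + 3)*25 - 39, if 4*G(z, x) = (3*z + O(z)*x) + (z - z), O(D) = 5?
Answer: 36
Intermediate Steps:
G(z, x) = 3*z/4 + 5*x/4 (G(z, x) = ((3*z + 5*x) + (z - z))/4 = ((3*z + 5*x) + 0)/4 = (3*z + 5*x)/4 = 3*z/4 + 5*x/4)
(G(-4, 6)*0 + 3)*25 - 39 = (((¾)*(-4) + (5/4)*6)*0 + 3)*25 - 39 = ((-3 + 15/2)*0 + 3)*25 - 39 = ((9/2)*0 + 3)*25 - 39 = (0 + 3)*25 - 39 = 3*25 - 39 = 75 - 39 = 36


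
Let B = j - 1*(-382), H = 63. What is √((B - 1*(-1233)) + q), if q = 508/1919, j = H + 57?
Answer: 3*√710024243/1919 ≈ 41.656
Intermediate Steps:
j = 120 (j = 63 + 57 = 120)
q = 508/1919 (q = 508*(1/1919) = 508/1919 ≈ 0.26472)
B = 502 (B = 120 - 1*(-382) = 120 + 382 = 502)
√((B - 1*(-1233)) + q) = √((502 - 1*(-1233)) + 508/1919) = √((502 + 1233) + 508/1919) = √(1735 + 508/1919) = √(3329973/1919) = 3*√710024243/1919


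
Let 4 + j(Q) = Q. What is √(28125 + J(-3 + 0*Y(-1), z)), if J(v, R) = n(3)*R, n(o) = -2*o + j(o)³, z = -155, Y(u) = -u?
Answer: √29210 ≈ 170.91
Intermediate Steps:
j(Q) = -4 + Q
n(o) = (-4 + o)³ - 2*o (n(o) = -2*o + (-4 + o)³ = (-4 + o)³ - 2*o)
J(v, R) = -7*R (J(v, R) = ((-4 + 3)³ - 2*3)*R = ((-1)³ - 6)*R = (-1 - 6)*R = -7*R)
√(28125 + J(-3 + 0*Y(-1), z)) = √(28125 - 7*(-155)) = √(28125 + 1085) = √29210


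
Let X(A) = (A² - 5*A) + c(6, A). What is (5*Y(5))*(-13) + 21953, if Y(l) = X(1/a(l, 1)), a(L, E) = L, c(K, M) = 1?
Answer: 109752/5 ≈ 21950.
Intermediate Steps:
X(A) = 1 + A² - 5*A (X(A) = (A² - 5*A) + 1 = 1 + A² - 5*A)
Y(l) = 1 + l⁻² - 5/l (Y(l) = 1 + (1/l)² - 5/l = 1 + l⁻² - 5/l)
(5*Y(5))*(-13) + 21953 = (5*(1 + 5⁻² - 5/5))*(-13) + 21953 = (5*(1 + 1/25 - 5*⅕))*(-13) + 21953 = (5*(1 + 1/25 - 1))*(-13) + 21953 = (5*(1/25))*(-13) + 21953 = (⅕)*(-13) + 21953 = -13/5 + 21953 = 109752/5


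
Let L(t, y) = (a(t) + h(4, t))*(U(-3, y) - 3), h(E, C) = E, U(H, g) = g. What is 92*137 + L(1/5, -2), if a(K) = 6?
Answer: 12554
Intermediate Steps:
L(t, y) = -30 + 10*y (L(t, y) = (6 + 4)*(y - 3) = 10*(-3 + y) = -30 + 10*y)
92*137 + L(1/5, -2) = 92*137 + (-30 + 10*(-2)) = 12604 + (-30 - 20) = 12604 - 50 = 12554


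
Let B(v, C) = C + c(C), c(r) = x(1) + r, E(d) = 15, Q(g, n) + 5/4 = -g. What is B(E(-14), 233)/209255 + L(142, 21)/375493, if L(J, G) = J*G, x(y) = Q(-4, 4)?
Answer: 640008603/62859030172 ≈ 0.010182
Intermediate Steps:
Q(g, n) = -5/4 - g
x(y) = 11/4 (x(y) = -5/4 - 1*(-4) = -5/4 + 4 = 11/4)
c(r) = 11/4 + r
B(v, C) = 11/4 + 2*C (B(v, C) = C + (11/4 + C) = 11/4 + 2*C)
L(J, G) = G*J
B(E(-14), 233)/209255 + L(142, 21)/375493 = (11/4 + 2*233)/209255 + (21*142)/375493 = (11/4 + 466)*(1/209255) + 2982*(1/375493) = (1875/4)*(1/209255) + 2982/375493 = 375/167404 + 2982/375493 = 640008603/62859030172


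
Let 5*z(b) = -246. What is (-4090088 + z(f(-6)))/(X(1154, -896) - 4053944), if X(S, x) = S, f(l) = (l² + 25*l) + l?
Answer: 10225343/10131975 ≈ 1.0092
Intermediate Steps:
f(l) = l² + 26*l
z(b) = -246/5 (z(b) = (⅕)*(-246) = -246/5)
(-4090088 + z(f(-6)))/(X(1154, -896) - 4053944) = (-4090088 - 246/5)/(1154 - 4053944) = -20450686/5/(-4052790) = -20450686/5*(-1/4052790) = 10225343/10131975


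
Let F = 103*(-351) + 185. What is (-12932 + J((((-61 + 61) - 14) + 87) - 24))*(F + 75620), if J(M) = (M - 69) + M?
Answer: -511629756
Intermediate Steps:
F = -35968 (F = -36153 + 185 = -35968)
J(M) = -69 + 2*M (J(M) = (-69 + M) + M = -69 + 2*M)
(-12932 + J((((-61 + 61) - 14) + 87) - 24))*(F + 75620) = (-12932 + (-69 + 2*((((-61 + 61) - 14) + 87) - 24)))*(-35968 + 75620) = (-12932 + (-69 + 2*(((0 - 14) + 87) - 24)))*39652 = (-12932 + (-69 + 2*((-14 + 87) - 24)))*39652 = (-12932 + (-69 + 2*(73 - 24)))*39652 = (-12932 + (-69 + 2*49))*39652 = (-12932 + (-69 + 98))*39652 = (-12932 + 29)*39652 = -12903*39652 = -511629756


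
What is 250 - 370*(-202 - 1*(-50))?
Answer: 56490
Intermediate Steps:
250 - 370*(-202 - 1*(-50)) = 250 - 370*(-202 + 50) = 250 - 370*(-152) = 250 + 56240 = 56490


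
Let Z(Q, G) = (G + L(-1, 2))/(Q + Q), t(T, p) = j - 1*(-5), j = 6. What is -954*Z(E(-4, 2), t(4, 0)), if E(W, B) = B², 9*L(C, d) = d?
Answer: -5353/4 ≈ -1338.3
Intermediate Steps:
t(T, p) = 11 (t(T, p) = 6 - 1*(-5) = 6 + 5 = 11)
L(C, d) = d/9
Z(Q, G) = (2/9 + G)/(2*Q) (Z(Q, G) = (G + (⅑)*2)/(Q + Q) = (G + 2/9)/((2*Q)) = (2/9 + G)*(1/(2*Q)) = (2/9 + G)/(2*Q))
-954*Z(E(-4, 2), t(4, 0)) = -53*(2 + 9*11)/(2²) = -53*(2 + 99)/4 = -53*101/4 = -954*101/72 = -5353/4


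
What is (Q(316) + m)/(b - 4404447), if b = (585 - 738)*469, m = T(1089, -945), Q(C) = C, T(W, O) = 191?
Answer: -169/1492068 ≈ -0.00011327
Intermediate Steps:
m = 191
b = -71757 (b = -153*469 = -71757)
(Q(316) + m)/(b - 4404447) = (316 + 191)/(-71757 - 4404447) = 507/(-4476204) = 507*(-1/4476204) = -169/1492068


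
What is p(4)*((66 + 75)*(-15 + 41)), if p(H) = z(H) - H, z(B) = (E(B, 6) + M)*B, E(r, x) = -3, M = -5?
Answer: -131976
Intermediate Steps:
z(B) = -8*B (z(B) = (-3 - 5)*B = -8*B)
p(H) = -9*H (p(H) = -8*H - H = -9*H)
p(4)*((66 + 75)*(-15 + 41)) = (-9*4)*((66 + 75)*(-15 + 41)) = -5076*26 = -36*3666 = -131976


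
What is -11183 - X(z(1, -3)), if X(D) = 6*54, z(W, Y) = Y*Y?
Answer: -11507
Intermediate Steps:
z(W, Y) = Y²
X(D) = 324
-11183 - X(z(1, -3)) = -11183 - 1*324 = -11183 - 324 = -11507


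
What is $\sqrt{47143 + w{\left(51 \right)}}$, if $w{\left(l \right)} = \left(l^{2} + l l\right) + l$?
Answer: $2 \sqrt{13099} \approx 228.9$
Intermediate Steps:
$w{\left(l \right)} = l + 2 l^{2}$ ($w{\left(l \right)} = \left(l^{2} + l^{2}\right) + l = 2 l^{2} + l = l + 2 l^{2}$)
$\sqrt{47143 + w{\left(51 \right)}} = \sqrt{47143 + 51 \left(1 + 2 \cdot 51\right)} = \sqrt{47143 + 51 \left(1 + 102\right)} = \sqrt{47143 + 51 \cdot 103} = \sqrt{47143 + 5253} = \sqrt{52396} = 2 \sqrt{13099}$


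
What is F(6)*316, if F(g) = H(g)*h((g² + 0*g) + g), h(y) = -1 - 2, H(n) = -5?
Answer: 4740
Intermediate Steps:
h(y) = -3
F(g) = 15 (F(g) = -5*(-3) = 15)
F(6)*316 = 15*316 = 4740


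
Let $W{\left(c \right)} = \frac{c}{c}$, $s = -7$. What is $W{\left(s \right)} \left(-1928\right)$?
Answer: $-1928$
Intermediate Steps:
$W{\left(c \right)} = 1$
$W{\left(s \right)} \left(-1928\right) = 1 \left(-1928\right) = -1928$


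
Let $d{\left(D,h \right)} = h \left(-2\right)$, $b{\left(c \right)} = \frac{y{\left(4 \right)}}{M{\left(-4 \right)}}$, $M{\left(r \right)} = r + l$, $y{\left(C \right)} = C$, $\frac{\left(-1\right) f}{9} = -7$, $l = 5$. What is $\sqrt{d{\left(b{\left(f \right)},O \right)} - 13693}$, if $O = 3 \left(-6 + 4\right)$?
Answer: $i \sqrt{13681} \approx 116.97 i$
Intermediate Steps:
$f = 63$ ($f = \left(-9\right) \left(-7\right) = 63$)
$M{\left(r \right)} = 5 + r$ ($M{\left(r \right)} = r + 5 = 5 + r$)
$O = -6$ ($O = 3 \left(-2\right) = -6$)
$b{\left(c \right)} = 4$ ($b{\left(c \right)} = \frac{4}{5 - 4} = \frac{4}{1} = 4 \cdot 1 = 4$)
$d{\left(D,h \right)} = - 2 h$
$\sqrt{d{\left(b{\left(f \right)},O \right)} - 13693} = \sqrt{\left(-2\right) \left(-6\right) - 13693} = \sqrt{12 - 13693} = \sqrt{-13681} = i \sqrt{13681}$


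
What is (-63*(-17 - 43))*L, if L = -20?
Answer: -75600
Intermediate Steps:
(-63*(-17 - 43))*L = -63*(-17 - 43)*(-20) = -63*(-60)*(-20) = 3780*(-20) = -75600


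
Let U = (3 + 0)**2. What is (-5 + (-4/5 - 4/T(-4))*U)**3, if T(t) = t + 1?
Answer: -1/125 ≈ -0.0080000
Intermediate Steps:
T(t) = 1 + t
U = 9 (U = 3**2 = 9)
(-5 + (-4/5 - 4/T(-4))*U)**3 = (-5 + (-4/5 - 4/(1 - 4))*9)**3 = (-5 + (-4*1/5 - 4/(-3))*9)**3 = (-5 + (-4/5 - 4*(-1/3))*9)**3 = (-5 + (-4/5 + 4/3)*9)**3 = (-5 + (8/15)*9)**3 = (-5 + 24/5)**3 = (-1/5)**3 = -1/125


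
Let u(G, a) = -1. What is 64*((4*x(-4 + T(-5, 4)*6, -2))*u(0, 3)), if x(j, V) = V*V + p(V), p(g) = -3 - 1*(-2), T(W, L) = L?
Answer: -768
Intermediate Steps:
p(g) = -1 (p(g) = -3 + 2 = -1)
x(j, V) = -1 + V² (x(j, V) = V*V - 1 = V² - 1 = -1 + V²)
64*((4*x(-4 + T(-5, 4)*6, -2))*u(0, 3)) = 64*((4*(-1 + (-2)²))*(-1)) = 64*((4*(-1 + 4))*(-1)) = 64*((4*3)*(-1)) = 64*(12*(-1)) = 64*(-12) = -768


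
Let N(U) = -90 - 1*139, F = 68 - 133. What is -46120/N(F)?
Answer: 46120/229 ≈ 201.40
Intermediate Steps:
F = -65
N(U) = -229 (N(U) = -90 - 139 = -229)
-46120/N(F) = -46120/(-229) = -46120*(-1/229) = 46120/229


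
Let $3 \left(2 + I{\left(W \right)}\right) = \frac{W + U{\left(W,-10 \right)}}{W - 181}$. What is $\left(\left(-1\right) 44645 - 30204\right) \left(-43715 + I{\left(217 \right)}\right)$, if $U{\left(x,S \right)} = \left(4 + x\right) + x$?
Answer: $\frac{353345737069}{108} \approx 3.2717 \cdot 10^{9}$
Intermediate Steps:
$U{\left(x,S \right)} = 4 + 2 x$
$I{\left(W \right)} = -2 + \frac{4 + 3 W}{3 \left(-181 + W\right)}$ ($I{\left(W \right)} = -2 + \frac{\left(W + \left(4 + 2 W\right)\right) \frac{1}{W - 181}}{3} = -2 + \frac{\left(4 + 3 W\right) \frac{1}{-181 + W}}{3} = -2 + \frac{\frac{1}{-181 + W} \left(4 + 3 W\right)}{3} = -2 + \frac{4 + 3 W}{3 \left(-181 + W\right)}$)
$\left(\left(-1\right) 44645 - 30204\right) \left(-43715 + I{\left(217 \right)}\right) = \left(\left(-1\right) 44645 - 30204\right) \left(-43715 + \frac{\frac{1090}{3} - 217}{-181 + 217}\right) = \left(-44645 - 30204\right) \left(-43715 + \frac{\frac{1090}{3} - 217}{36}\right) = - 74849 \left(-43715 + \frac{1}{36} \cdot \frac{439}{3}\right) = - 74849 \left(-43715 + \frac{439}{108}\right) = \left(-74849\right) \left(- \frac{4720781}{108}\right) = \frac{353345737069}{108}$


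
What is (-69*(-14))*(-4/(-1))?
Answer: 3864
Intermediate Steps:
(-69*(-14))*(-4/(-1)) = 966*(-4*(-1)) = 966*4 = 3864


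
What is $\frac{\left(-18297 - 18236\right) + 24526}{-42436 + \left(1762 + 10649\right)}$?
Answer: $\frac{12007}{30025} \approx 0.3999$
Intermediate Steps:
$\frac{\left(-18297 - 18236\right) + 24526}{-42436 + \left(1762 + 10649\right)} = \frac{-36533 + 24526}{-42436 + 12411} = - \frac{12007}{-30025} = \left(-12007\right) \left(- \frac{1}{30025}\right) = \frac{12007}{30025}$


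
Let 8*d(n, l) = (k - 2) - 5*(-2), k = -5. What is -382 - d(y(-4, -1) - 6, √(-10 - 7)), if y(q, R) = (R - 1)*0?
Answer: -3059/8 ≈ -382.38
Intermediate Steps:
y(q, R) = 0 (y(q, R) = (-1 + R)*0 = 0)
d(n, l) = 3/8 (d(n, l) = ((-5 - 2) - 5*(-2))/8 = (-7 + 10)/8 = (⅛)*3 = 3/8)
-382 - d(y(-4, -1) - 6, √(-10 - 7)) = -382 - 1*3/8 = -382 - 3/8 = -3059/8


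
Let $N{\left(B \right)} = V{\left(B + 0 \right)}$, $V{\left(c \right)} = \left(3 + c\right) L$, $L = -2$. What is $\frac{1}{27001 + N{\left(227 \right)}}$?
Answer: $\frac{1}{26541} \approx 3.7678 \cdot 10^{-5}$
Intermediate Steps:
$V{\left(c \right)} = -6 - 2 c$ ($V{\left(c \right)} = \left(3 + c\right) \left(-2\right) = -6 - 2 c$)
$N{\left(B \right)} = -6 - 2 B$ ($N{\left(B \right)} = -6 - 2 \left(B + 0\right) = -6 - 2 B$)
$\frac{1}{27001 + N{\left(227 \right)}} = \frac{1}{27001 - 460} = \frac{1}{26541}$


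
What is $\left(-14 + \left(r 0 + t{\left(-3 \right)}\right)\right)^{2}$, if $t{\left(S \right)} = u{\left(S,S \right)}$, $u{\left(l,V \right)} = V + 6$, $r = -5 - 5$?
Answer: $121$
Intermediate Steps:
$r = -10$ ($r = -5 - 5 = -10$)
$u{\left(l,V \right)} = 6 + V$
$t{\left(S \right)} = 6 + S$
$\left(-14 + \left(r 0 + t{\left(-3 \right)}\right)\right)^{2} = \left(-14 + \left(\left(-10\right) 0 + \left(6 - 3\right)\right)\right)^{2} = \left(-14 + \left(0 + 3\right)\right)^{2} = \left(-14 + 3\right)^{2} = \left(-11\right)^{2} = 121$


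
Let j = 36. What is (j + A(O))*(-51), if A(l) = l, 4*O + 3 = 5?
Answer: -3723/2 ≈ -1861.5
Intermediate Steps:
O = ½ (O = -¾ + (¼)*5 = -¾ + 5/4 = ½ ≈ 0.50000)
(j + A(O))*(-51) = (36 + ½)*(-51) = (73/2)*(-51) = -3723/2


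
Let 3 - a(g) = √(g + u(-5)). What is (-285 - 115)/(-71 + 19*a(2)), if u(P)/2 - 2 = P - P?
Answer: -560/197 + 760*√6/197 ≈ 6.6072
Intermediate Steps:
u(P) = 4 (u(P) = 4 + 2*(P - P) = 4 + 2*0 = 4 + 0 = 4)
a(g) = 3 - √(4 + g) (a(g) = 3 - √(g + 4) = 3 - √(4 + g))
(-285 - 115)/(-71 + 19*a(2)) = (-285 - 115)/(-71 + 19*(3 - √(4 + 2))) = -400/(-71 + 19*(3 - √6)) = -400/(-71 + (57 - 19*√6)) = -400/(-14 - 19*√6)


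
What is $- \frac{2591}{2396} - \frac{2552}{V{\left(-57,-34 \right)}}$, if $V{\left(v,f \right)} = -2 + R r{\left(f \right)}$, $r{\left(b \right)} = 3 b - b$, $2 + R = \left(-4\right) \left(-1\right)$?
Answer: $\frac{2878517}{165324} \approx 17.411$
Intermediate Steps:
$R = 2$ ($R = -2 - -4 = -2 + 4 = 2$)
$r{\left(b \right)} = 2 b$
$V{\left(v,f \right)} = -2 + 4 f$ ($V{\left(v,f \right)} = -2 + 2 \cdot 2 f = -2 + 4 f$)
$- \frac{2591}{2396} - \frac{2552}{V{\left(-57,-34 \right)}} = - \frac{2591}{2396} - \frac{2552}{-2 + 4 \left(-34\right)} = \left(-2591\right) \frac{1}{2396} - \frac{2552}{-2 - 136} = - \frac{2591}{2396} - \frac{2552}{-138} = - \frac{2591}{2396} - - \frac{1276}{69} = - \frac{2591}{2396} + \frac{1276}{69} = \frac{2878517}{165324}$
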